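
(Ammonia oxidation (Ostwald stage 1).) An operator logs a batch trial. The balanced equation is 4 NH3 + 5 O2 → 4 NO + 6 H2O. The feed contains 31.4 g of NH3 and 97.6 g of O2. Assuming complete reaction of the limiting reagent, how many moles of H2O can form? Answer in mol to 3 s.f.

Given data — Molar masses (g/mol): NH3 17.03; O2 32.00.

2.77 mol

n(NH3) = 31.40 / 17.03 = 1.844 mol
n(O2) = 97.60 / 32.00 = 3.050 mol
n/ν → NH3: 0.4610, O2: 0.6100; NH3 is limiting.
n(H2O) = (6/4) × 1.844 = 2.766 mol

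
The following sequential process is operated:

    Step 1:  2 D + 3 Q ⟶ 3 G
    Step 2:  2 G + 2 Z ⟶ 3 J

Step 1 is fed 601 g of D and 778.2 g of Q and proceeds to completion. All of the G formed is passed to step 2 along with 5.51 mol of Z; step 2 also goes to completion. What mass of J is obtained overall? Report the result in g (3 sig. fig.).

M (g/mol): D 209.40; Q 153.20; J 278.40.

Step 1:
n(D) = 601.0 / 209.40 = 2.870 mol
n(Q) = 778.2 / 153.20 = 5.080 mol
n/ν for D = 2.870/2 = 1.435
n/ν for Q = 5.080/3 = 1.693
Smallest n/ν is D → limiting reagent.
n(G) produced = (3/2) × 2.870 = 4.305 mol
Step 2:
n(G) available = 4.305 mol
n(Z) = 5.510 mol
n/ν for G = 4.305/2 = 2.153
n/ν for Z = 5.510/2 = 2.755
Smallest n/ν is G → limiting reagent.
n(J) = (3/2) × 4.305 = 6.458 mol
mass = 6.458 × 278.40 = 1798 g

1800 g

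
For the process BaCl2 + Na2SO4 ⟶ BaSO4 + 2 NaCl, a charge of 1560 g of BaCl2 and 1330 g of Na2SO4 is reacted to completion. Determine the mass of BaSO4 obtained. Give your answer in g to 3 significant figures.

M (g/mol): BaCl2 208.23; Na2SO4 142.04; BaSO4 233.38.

1750 g

n(BaCl2) = 1560 / 208.23 = 7.492 mol
n(Na2SO4) = 1330 / 142.04 = 9.364 mol
n/ν for BaCl2 = 7.492/1 = 7.492
n/ν for Na2SO4 = 9.364/1 = 9.364
Smallest n/ν is BaCl2 → limiting reagent.
n(BaSO4) = (1/1) × 7.492 = 7.492 mol
mass = 7.492 × 233.38 = 1748 g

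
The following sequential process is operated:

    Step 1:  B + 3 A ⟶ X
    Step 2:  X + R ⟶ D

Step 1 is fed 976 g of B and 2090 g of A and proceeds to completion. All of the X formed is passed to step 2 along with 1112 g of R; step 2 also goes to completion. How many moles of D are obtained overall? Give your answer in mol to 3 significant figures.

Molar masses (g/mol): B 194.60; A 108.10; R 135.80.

Step 1:
n(B) = 976.0 / 194.60 = 5.015 mol
n(A) = 2090 / 108.10 = 19.33 mol
n/ν for B = 5.015/1 = 5.015
n/ν for A = 19.33/3 = 6.443
Smallest n/ν is B → limiting reagent.
n(X) produced = (1/1) × 5.015 = 5.015 mol
Step 2:
n(X) available = 5.015 mol
n(R) = 1112 / 135.80 = 8.189 mol
n/ν for X = 5.015/1 = 5.015
n/ν for R = 8.189/1 = 8.189
Smallest n/ν is X → limiting reagent.
n(D) = (1/1) × 5.015 = 5.015 mol

5.02 mol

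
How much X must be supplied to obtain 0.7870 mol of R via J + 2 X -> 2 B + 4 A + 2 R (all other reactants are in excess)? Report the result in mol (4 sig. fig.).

n(R) = 0.7870 mol
n(X) = (2/2) × 0.7870 = 0.7870 mol

0.7870 mol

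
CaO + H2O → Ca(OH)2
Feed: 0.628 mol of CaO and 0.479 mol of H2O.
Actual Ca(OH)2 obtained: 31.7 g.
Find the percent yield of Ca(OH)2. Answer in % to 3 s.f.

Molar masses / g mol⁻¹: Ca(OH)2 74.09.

n(CaO) = 0.6280 mol
n(H2O) = 0.4790 mol
n/ν for CaO = 0.6280/1 = 0.6280
n/ν for H2O = 0.4790/1 = 0.4790
Smallest n/ν is H2O → limiting reagent.
theoretical n(Ca(OH)2) = (1/1) × 0.4790 = 0.4790 mol → 35.49 g
% yield = 31.7 / 35.49 × 100 = 89.32 %

89.3 %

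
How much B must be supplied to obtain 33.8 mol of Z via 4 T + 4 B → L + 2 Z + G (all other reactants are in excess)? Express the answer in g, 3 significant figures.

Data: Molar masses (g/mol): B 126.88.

n(Z) = 33.80 mol
n(B) = (4/2) × 33.80 = 67.60 mol
mass = 67.60 × 126.88 = 8577 g

8580 g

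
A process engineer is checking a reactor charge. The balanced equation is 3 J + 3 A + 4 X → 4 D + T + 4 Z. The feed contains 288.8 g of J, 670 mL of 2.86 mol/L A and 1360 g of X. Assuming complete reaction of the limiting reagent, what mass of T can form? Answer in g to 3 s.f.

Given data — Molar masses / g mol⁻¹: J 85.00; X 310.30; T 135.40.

86.5 g

n(J) = 288.8 / 85.00 = 3.398 mol
n(A) = 2.86 × 670.0/1000 = 1.916 mol
n(X) = 1360 / 310.30 = 4.383 mol
n/ν → J: 1.133, A: 0.6387, X: 1.096; A is limiting.
n(T) = (1/3) × 1.916 = 0.6387 mol
mass = 0.6387 × 135.40 = 86.48 g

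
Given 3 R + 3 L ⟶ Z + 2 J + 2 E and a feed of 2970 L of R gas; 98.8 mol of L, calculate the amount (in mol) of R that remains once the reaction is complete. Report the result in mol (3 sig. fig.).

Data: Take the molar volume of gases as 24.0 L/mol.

25.0 mol

n(R) = 2970 / 24.0 = 123.8 mol
n(L) = 98.80 mol
n/ν → R: 41.27, L: 32.93; L is limiting.
R consumed = (3/3) × 98.80 = 98.80 mol
R remaining = 123.8 − 98.80 = 25.00 mol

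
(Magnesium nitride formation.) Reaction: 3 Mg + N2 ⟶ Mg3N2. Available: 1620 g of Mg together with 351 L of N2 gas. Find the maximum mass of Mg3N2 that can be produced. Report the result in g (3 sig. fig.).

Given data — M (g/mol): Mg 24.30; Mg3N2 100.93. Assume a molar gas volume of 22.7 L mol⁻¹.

n(Mg) = 1620 / 24.30 = 66.67 mol
n(N2) = 351.0 / 22.7 = 15.46 mol
n/ν → Mg: 22.22, N2: 15.46; N2 is limiting.
n(Mg3N2) = (1/1) × 15.46 = 15.46 mol
mass = 15.46 × 100.93 = 1560 g

1560 g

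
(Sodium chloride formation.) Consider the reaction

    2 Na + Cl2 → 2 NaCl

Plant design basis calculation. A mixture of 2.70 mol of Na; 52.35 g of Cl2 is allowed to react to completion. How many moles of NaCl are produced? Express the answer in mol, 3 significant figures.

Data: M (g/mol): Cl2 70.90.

n(Na) = 2.700 mol
n(Cl2) = 52.35 / 70.90 = 0.7384 mol
n/ν for Na = 2.700/2 = 1.350
n/ν for Cl2 = 0.7384/1 = 0.7384
Smallest n/ν is Cl2 → limiting reagent.
n(NaCl) = (2/1) × 0.7384 = 1.477 mol

1.48 mol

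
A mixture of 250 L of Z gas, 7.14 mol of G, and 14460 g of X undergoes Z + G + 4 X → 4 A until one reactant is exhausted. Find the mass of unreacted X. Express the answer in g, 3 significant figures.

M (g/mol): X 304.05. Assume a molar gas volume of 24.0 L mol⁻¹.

5780 g

n(Z) = 250.0 / 24.0 = 10.42 mol
n(G) = 7.140 mol
n(X) = 14460 / 304.05 = 47.56 mol
n/ν → Z: 10.42, G: 7.140, X: 11.89; G is limiting.
X consumed = (4/1) × 7.140 = 28.56 mol
X remaining = 47.56 − 28.56 = 19.00 mol
mass = 19.00 × 304.05 = 5777 g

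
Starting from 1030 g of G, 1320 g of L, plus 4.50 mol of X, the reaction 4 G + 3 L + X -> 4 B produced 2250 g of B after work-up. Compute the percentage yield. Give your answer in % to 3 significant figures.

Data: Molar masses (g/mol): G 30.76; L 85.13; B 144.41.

86.6 %

n(G) = 1030 / 30.76 = 33.49 mol
n(L) = 1320 / 85.13 = 15.51 mol
n(X) = 4.500 mol
n/ν for G = 33.49/4 = 8.373
n/ν for L = 15.51/3 = 5.170
n/ν for X = 4.500/1 = 4.500
Smallest n/ν is X → limiting reagent.
theoretical n(B) = (4/1) × 4.500 = 18.00 mol → 2599 g
% yield = 2250 / 2599 × 100 = 86.57 %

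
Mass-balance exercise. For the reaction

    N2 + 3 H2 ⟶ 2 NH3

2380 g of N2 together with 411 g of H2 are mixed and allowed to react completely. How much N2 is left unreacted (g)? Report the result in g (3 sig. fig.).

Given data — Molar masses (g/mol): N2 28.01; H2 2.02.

480 g

n(N2) = 2380 / 28.01 = 84.97 mol
n(H2) = 411.0 / 2.02 = 203.5 mol
n/ν → N2: 84.97, H2: 67.83; H2 is limiting.
N2 consumed = (1/3) × 203.5 = 67.83 mol
N2 remaining = 84.97 − 67.83 = 17.14 mol
mass = 17.14 × 28.01 = 480.1 g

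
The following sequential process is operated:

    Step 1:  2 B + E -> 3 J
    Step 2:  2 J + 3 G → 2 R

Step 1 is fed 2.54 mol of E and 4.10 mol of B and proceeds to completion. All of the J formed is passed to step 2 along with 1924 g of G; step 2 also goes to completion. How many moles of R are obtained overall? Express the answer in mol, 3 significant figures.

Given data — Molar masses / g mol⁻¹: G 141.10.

Step 1:
n(E) = 2.540 mol
n(B) = 4.100 mol
n/ν for E = 2.540/1 = 2.540
n/ν for B = 4.100/2 = 2.050
Smallest n/ν is B → limiting reagent.
n(J) produced = (3/2) × 4.100 = 6.150 mol
Step 2:
n(J) available = 6.150 mol
n(G) = 1924 / 141.10 = 13.64 mol
n/ν for J = 6.150/2 = 3.075
n/ν for G = 13.64/3 = 4.547
Smallest n/ν is J → limiting reagent.
n(R) = (2/2) × 6.150 = 6.150 mol

6.15 mol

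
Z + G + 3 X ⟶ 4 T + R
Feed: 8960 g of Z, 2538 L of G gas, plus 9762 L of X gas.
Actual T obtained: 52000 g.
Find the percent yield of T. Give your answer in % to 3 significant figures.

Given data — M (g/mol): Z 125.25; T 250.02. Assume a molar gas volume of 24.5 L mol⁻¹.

72.7 %

n(Z) = 8960 / 125.25 = 71.54 mol
n(G) = 2538 / 24.5 = 103.6 mol
n(X) = 9762 / 24.5 = 398.4 mol
n/ν for Z = 71.54/1 = 71.54
n/ν for G = 103.6/1 = 103.6
n/ν for X = 398.4/3 = 132.8
Smallest n/ν is Z → limiting reagent.
theoretical n(T) = (4/1) × 71.54 = 286.2 mol → 71560 g
% yield = 52000 / 71560 × 100 = 72.67 %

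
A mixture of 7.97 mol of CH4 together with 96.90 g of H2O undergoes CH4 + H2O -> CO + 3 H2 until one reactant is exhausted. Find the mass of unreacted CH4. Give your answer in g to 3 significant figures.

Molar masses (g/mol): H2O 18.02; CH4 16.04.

41.6 g

n(CH4) = 7.970 mol
n(H2O) = 96.90 / 18.02 = 5.377 mol
n/ν → CH4: 7.970, H2O: 5.377; H2O is limiting.
CH4 consumed = (1/1) × 5.377 = 5.377 mol
CH4 remaining = 7.970 − 5.377 = 2.593 mol
mass = 2.593 × 16.04 = 41.59 g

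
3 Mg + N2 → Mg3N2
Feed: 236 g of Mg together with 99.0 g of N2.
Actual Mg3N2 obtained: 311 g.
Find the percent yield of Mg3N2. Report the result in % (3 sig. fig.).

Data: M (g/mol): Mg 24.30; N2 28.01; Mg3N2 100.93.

95.2 %

n(Mg) = 236.0 / 24.30 = 9.712 mol
n(N2) = 99.00 / 28.01 = 3.534 mol
n/ν for Mg = 9.712/3 = 3.237
n/ν for N2 = 3.534/1 = 3.534
Smallest n/ν is Mg → limiting reagent.
theoretical n(Mg3N2) = (1/3) × 9.712 = 3.237 mol → 326.7 g
% yield = 311 / 326.7 × 100 = 95.19 %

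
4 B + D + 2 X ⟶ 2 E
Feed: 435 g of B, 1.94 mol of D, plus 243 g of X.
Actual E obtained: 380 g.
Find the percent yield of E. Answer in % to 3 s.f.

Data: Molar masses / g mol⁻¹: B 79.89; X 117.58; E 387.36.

n(B) = 435.0 / 79.89 = 5.445 mol
n(D) = 1.940 mol
n(X) = 243.0 / 117.58 = 2.067 mol
n/ν for B = 5.445/4 = 1.361
n/ν for D = 1.940/1 = 1.940
n/ν for X = 2.067/2 = 1.034
Smallest n/ν is X → limiting reagent.
theoretical n(E) = (2/2) × 2.067 = 2.067 mol → 800.7 g
% yield = 380 / 800.7 × 100 = 47.46 %

47.5 %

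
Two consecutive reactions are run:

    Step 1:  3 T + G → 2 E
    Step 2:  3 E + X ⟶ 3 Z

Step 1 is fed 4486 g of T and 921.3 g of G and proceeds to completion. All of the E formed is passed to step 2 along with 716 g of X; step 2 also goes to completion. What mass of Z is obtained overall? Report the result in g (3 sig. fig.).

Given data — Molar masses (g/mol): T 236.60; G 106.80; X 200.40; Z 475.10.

5090 g

Step 1:
n(T) = 4486 / 236.60 = 18.96 mol
n(G) = 921.3 / 106.80 = 8.626 mol
n/ν for T = 18.96/3 = 6.320
n/ν for G = 8.626/1 = 8.626
Smallest n/ν is T → limiting reagent.
n(E) produced = (2/3) × 18.96 = 12.64 mol
Step 2:
n(E) available = 12.64 mol
n(X) = 716.0 / 200.40 = 3.573 mol
n/ν for E = 12.64/3 = 4.213
n/ν for X = 3.573/1 = 3.573
Smallest n/ν is X → limiting reagent.
n(Z) = (3/1) × 3.573 = 10.72 mol
mass = 10.72 × 475.10 = 5093 g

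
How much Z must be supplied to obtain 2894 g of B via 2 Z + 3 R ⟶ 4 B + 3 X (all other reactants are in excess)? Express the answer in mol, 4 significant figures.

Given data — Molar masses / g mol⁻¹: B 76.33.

18.96 mol

n(B) = 2894 / 76.33 = 37.91 mol
n(Z) = (2/4) × 37.91 = 18.96 mol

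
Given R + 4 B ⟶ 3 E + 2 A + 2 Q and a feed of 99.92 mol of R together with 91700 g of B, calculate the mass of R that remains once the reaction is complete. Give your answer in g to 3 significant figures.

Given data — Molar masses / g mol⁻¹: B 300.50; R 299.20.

n(R) = 99.92 mol
n(B) = 91700 / 300.50 = 305.2 mol
n/ν → R: 99.92, B: 76.30; B is limiting.
R consumed = (1/4) × 305.2 = 76.30 mol
R remaining = 99.92 − 76.30 = 23.62 mol
mass = 23.62 × 299.20 = 7067 g

7070 g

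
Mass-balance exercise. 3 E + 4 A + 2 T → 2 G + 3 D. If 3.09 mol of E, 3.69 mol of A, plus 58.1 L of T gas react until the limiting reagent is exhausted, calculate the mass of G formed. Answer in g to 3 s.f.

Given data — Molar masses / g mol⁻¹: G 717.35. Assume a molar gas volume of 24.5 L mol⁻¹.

1320 g

n(E) = 3.090 mol
n(A) = 3.690 mol
n(T) = 58.10 / 24.5 = 2.371 mol
n/ν → E: 1.030, A: 0.9225, T: 1.186; A is limiting.
n(G) = (2/4) × 3.690 = 1.845 mol
mass = 1.845 × 717.35 = 1324 g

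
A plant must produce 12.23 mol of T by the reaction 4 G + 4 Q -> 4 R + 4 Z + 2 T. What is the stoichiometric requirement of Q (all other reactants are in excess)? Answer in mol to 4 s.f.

n(T) = 12.23 mol
n(Q) = (4/2) × 12.23 = 24.46 mol

24.46 mol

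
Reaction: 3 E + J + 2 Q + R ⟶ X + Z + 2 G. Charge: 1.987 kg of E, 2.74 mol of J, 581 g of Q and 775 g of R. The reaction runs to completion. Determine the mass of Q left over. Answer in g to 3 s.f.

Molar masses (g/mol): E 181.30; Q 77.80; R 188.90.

n(E) = 1.987×1000 / 181.30 = 10.96 mol
n(J) = 2.740 mol
n(Q) = 581.0 / 77.80 = 7.468 mol
n(R) = 775.0 / 188.90 = 4.103 mol
n/ν for E = 10.96/3 = 3.653
n/ν for J = 2.740/1 = 2.740
n/ν for Q = 7.468/2 = 3.734
n/ν for R = 4.103/1 = 4.103
Smallest n/ν is J → limiting reagent.
Q consumed = (2/1) × 2.740 = 5.480 mol
Q remaining = 7.468 − 5.480 = 1.988 mol
mass = 1.988 × 77.80 = 154.7 g

155 g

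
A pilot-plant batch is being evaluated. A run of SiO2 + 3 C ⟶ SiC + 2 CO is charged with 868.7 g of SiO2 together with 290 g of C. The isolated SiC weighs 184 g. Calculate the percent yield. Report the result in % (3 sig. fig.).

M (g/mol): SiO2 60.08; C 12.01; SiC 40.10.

57.0 %

n(SiO2) = 868.7 / 60.08 = 14.46 mol
n(C) = 290.0 / 12.01 = 24.15 mol
n/ν for SiO2 = 14.46/1 = 14.46
n/ν for C = 24.15/3 = 8.050
Smallest n/ν is C → limiting reagent.
theoretical n(SiC) = (1/3) × 24.15 = 8.050 mol → 322.8 g
% yield = 184 / 322.8 × 100 = 57.00 %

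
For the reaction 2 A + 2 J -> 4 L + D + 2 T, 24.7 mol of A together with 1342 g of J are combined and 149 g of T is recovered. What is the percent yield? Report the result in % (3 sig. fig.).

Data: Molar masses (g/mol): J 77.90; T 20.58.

42.0 %

n(A) = 24.70 mol
n(J) = 1342 / 77.90 = 17.23 mol
n/ν → A: 12.35, J: 8.615; J is limiting.
theoretical n(T) = (2/2) × 17.23 = 17.23 mol → 354.6 g
% yield = 149 / 354.6 × 100 = 42.02 %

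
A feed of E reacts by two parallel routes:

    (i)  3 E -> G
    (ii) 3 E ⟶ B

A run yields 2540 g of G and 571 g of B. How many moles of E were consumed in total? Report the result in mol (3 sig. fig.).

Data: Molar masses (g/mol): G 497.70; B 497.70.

18.8 mol

n(G) = 2540 / 497.70 = 5.103 mol
n(B) = 571 / 497.70 = 1.147 mol
n(E) via (i) = (3/1)×5.103 = 15.31 mol
n(E) via (ii) = (3/1)×1.147 = 3.441 mol
total n(E) = 15.31 + 3.441 = 18.75 mol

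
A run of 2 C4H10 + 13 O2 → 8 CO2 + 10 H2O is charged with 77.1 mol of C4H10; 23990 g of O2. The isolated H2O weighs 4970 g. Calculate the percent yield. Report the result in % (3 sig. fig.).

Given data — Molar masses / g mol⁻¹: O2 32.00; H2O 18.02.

n(C4H10) = 77.10 mol
n(O2) = 23990 / 32.00 = 749.7 mol
n/ν → C4H10: 38.55, O2: 57.67; C4H10 is limiting.
theoretical n(H2O) = (10/2) × 77.10 = 385.5 mol → 6947 g
% yield = 4970 / 6947 × 100 = 71.54 %

71.5 %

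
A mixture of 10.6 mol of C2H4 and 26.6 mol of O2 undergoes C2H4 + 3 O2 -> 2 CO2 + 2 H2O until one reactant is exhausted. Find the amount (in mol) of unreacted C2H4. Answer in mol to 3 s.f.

1.73 mol

n(C2H4) = 10.60 mol
n(O2) = 26.60 mol
n/ν for C2H4 = 10.60/1 = 10.60
n/ν for O2 = 26.60/3 = 8.867
Smallest n/ν is O2 → limiting reagent.
C2H4 consumed = (1/3) × 26.60 = 8.867 mol
C2H4 remaining = 10.60 − 8.867 = 1.733 mol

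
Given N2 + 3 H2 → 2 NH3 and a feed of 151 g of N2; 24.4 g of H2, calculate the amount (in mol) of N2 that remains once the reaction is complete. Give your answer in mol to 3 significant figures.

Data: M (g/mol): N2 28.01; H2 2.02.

n(N2) = 151.0 / 28.01 = 5.391 mol
n(H2) = 24.40 / 2.02 = 12.08 mol
n/ν for N2 = 5.391/1 = 5.391
n/ν for H2 = 12.08/3 = 4.027
Smallest n/ν is H2 → limiting reagent.
N2 consumed = (1/3) × 12.08 = 4.027 mol
N2 remaining = 5.391 − 4.027 = 1.364 mol

1.36 mol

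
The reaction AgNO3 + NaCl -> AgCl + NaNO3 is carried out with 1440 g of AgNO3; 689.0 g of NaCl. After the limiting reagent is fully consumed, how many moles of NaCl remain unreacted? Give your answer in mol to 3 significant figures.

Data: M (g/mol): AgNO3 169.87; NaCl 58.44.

n(AgNO3) = 1440 / 169.87 = 8.477 mol
n(NaCl) = 689.0 / 58.44 = 11.79 mol
n/ν for AgNO3 = 8.477/1 = 8.477
n/ν for NaCl = 11.79/1 = 11.79
Smallest n/ν is AgNO3 → limiting reagent.
NaCl consumed = (1/1) × 8.477 = 8.477 mol
NaCl remaining = 11.79 − 8.477 = 3.313 mol

3.31 mol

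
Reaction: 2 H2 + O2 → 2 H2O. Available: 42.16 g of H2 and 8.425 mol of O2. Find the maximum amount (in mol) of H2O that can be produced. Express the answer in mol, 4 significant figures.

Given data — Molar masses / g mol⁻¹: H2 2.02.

n(H2) = 42.16 / 2.02 = 20.87 mol
n(O2) = 8.425 mol
n/ν → H2: 10.44, O2: 8.425; O2 is limiting.
n(H2O) = (2/1) × 8.425 = 16.85 mol

16.85 mol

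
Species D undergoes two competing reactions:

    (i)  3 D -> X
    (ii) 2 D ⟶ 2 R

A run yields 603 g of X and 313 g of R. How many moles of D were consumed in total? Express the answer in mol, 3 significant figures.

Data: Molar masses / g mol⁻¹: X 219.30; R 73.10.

12.5 mol

n(X) = 603 / 219.30 = 2.750 mol
n(R) = 313 / 73.10 = 4.282 mol
n(D) via (i) = (3/1)×2.750 = 8.250 mol
n(D) via (ii) = (2/2)×4.282 = 4.282 mol
total n(D) = 8.250 + 4.282 = 12.53 mol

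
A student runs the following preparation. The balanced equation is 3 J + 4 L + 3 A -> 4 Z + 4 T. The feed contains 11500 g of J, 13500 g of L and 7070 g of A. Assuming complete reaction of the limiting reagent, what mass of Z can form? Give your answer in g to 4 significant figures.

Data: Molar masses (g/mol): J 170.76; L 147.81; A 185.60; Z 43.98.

2234 g

n(J) = 11500 / 170.76 = 67.35 mol
n(L) = 13500 / 147.81 = 91.33 mol
n(A) = 7070 / 185.60 = 38.09 mol
n/ν for J = 67.35/3 = 22.45
n/ν for L = 91.33/4 = 22.83
n/ν for A = 38.09/3 = 12.70
Smallest n/ν is A → limiting reagent.
n(Z) = (4/3) × 38.09 = 50.79 mol
mass = 50.79 × 43.98 = 2234 g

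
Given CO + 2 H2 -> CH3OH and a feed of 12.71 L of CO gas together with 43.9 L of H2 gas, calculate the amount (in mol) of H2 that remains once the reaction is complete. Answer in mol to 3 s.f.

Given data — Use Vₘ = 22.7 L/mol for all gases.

n(CO) = 12.71 / 22.7 = 0.5599 mol
n(H2) = 43.90 / 22.7 = 1.934 mol
n/ν for CO = 0.5599/1 = 0.5599
n/ν for H2 = 1.934/2 = 0.9670
Smallest n/ν is CO → limiting reagent.
H2 consumed = (2/1) × 0.5599 = 1.120 mol
H2 remaining = 1.934 − 1.120 = 0.8140 mol

0.814 mol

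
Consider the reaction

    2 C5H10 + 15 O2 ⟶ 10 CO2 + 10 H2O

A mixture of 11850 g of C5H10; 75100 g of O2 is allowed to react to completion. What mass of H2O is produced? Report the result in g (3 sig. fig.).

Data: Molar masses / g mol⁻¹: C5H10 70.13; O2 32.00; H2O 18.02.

n(C5H10) = 11850 / 70.13 = 169.0 mol
n(O2) = 75100 / 32.00 = 2347 mol
n/ν for C5H10 = 169.0/2 = 84.50
n/ν for O2 = 2347/15 = 156.5
Smallest n/ν is C5H10 → limiting reagent.
n(H2O) = (10/2) × 169.0 = 845.0 mol
mass = 845.0 × 18.02 = 15230 g

15200 g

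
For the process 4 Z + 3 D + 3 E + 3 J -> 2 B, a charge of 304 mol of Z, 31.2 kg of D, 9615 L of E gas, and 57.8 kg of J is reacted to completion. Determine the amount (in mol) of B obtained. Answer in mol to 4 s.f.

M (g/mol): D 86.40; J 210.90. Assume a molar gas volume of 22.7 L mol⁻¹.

n(Z) = 304.0 mol
n(D) = 31.20×1000 / 86.40 = 361.1 mol
n(E) = 9615 / 22.7 = 423.6 mol
n(J) = 57.80×1000 / 210.90 = 274.1 mol
n/ν → Z: 76.00, D: 120.4, E: 141.2, J: 91.37; Z is limiting.
n(B) = (2/4) × 304.0 = 152.0 mol

152.0 mol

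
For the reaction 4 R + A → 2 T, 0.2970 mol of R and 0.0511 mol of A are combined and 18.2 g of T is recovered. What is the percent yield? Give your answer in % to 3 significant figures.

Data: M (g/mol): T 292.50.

60.9 %

n(R) = 0.2970 mol
n(A) = 0.05110 mol
n/ν for R = 0.2970/4 = 0.07425
n/ν for A = 0.05110/1 = 0.05110
Smallest n/ν is A → limiting reagent.
theoretical n(T) = (2/1) × 0.05110 = 0.1022 mol → 29.89 g
% yield = 18.2 / 29.89 × 100 = 60.89 %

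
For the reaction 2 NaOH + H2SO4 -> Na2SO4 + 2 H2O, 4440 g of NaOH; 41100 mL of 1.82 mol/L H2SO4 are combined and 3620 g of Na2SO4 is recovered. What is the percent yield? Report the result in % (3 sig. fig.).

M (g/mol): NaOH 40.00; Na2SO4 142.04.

45.9 %

n(NaOH) = 4440 / 40.00 = 111.0 mol
n(H2SO4) = 1.82 × 41100/1000 = 74.80 mol
n/ν for NaOH = 111.0/2 = 55.50
n/ν for H2SO4 = 74.80/1 = 74.80
Smallest n/ν is NaOH → limiting reagent.
theoretical n(Na2SO4) = (1/2) × 111.0 = 55.50 mol → 7883 g
% yield = 3620 / 7883 × 100 = 45.92 %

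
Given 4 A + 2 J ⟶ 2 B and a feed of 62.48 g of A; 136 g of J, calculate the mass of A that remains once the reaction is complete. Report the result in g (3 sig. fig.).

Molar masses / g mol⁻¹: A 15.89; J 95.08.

n(A) = 62.48 / 15.89 = 3.932 mol
n(J) = 136.0 / 95.08 = 1.430 mol
n/ν → A: 0.9830, J: 0.7150; J is limiting.
A consumed = (4/2) × 1.430 = 2.860 mol
A remaining = 3.932 − 2.860 = 1.072 mol
mass = 1.072 × 15.89 = 17.03 g

17.0 g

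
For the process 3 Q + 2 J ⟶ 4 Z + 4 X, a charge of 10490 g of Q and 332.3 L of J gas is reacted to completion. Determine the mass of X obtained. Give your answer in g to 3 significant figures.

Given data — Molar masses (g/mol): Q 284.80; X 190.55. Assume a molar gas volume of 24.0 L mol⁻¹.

n(Q) = 10490 / 284.80 = 36.83 mol
n(J) = 332.3 / 24.0 = 13.85 mol
n/ν for Q = 36.83/3 = 12.28
n/ν for J = 13.85/2 = 6.925
Smallest n/ν is J → limiting reagent.
n(X) = (4/2) × 13.85 = 27.70 mol
mass = 27.70 × 190.55 = 5278 g

5280 g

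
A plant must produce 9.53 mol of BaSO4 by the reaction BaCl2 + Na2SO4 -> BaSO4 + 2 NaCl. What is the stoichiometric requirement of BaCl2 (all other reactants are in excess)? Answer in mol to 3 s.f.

9.53 mol

n(BaSO4) = 9.530 mol
n(BaCl2) = (1/1) × 9.530 = 9.530 mol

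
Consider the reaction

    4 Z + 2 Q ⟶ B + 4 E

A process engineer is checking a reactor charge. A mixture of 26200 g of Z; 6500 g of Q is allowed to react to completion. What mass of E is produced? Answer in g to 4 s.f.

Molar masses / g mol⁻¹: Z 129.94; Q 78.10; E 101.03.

n(Z) = 26200 / 129.94 = 201.6 mol
n(Q) = 6500 / 78.10 = 83.23 mol
n/ν → Z: 50.40, Q: 41.62; Q is limiting.
n(E) = (4/2) × 83.23 = 166.5 mol
mass = 166.5 × 101.03 = 16820 g

16820 g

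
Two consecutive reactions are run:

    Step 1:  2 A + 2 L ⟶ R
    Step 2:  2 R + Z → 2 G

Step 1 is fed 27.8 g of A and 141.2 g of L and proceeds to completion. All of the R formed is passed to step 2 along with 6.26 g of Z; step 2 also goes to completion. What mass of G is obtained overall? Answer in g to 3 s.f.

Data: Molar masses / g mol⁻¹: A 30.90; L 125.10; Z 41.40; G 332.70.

Step 1:
n(A) = 27.80 / 30.90 = 0.8997 mol
n(L) = 141.2 / 125.10 = 1.129 mol
n/ν → A: 0.4499, L: 0.5645; A is limiting.
n(R) produced = (1/2) × 0.8997 = 0.4499 mol
Step 2:
n(R) available = 0.4499 mol
n(Z) = 6.260 / 41.40 = 0.1512 mol
n/ν → R: 0.2250, Z: 0.1512; Z is limiting.
n(G) = (2/1) × 0.1512 = 0.3024 mol
mass = 0.3024 × 332.70 = 100.6 g

101 g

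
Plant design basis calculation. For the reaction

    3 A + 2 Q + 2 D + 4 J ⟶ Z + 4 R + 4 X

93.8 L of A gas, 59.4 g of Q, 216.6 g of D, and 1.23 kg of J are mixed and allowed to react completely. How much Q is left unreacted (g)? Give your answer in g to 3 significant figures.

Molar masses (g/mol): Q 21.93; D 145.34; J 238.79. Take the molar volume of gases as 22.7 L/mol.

n(A) = 93.80 / 22.7 = 4.132 mol
n(Q) = 59.40 / 21.93 = 2.709 mol
n(D) = 216.6 / 145.34 = 1.490 mol
n(J) = 1.230×1000 / 238.79 = 5.151 mol
n/ν for A = 4.132/3 = 1.377
n/ν for Q = 2.709/2 = 1.355
n/ν for D = 1.490/2 = 0.7450
n/ν for J = 5.151/4 = 1.288
Smallest n/ν is D → limiting reagent.
Q consumed = (2/2) × 1.490 = 1.490 mol
Q remaining = 2.709 − 1.490 = 1.219 mol
mass = 1.219 × 21.93 = 26.73 g

26.7 g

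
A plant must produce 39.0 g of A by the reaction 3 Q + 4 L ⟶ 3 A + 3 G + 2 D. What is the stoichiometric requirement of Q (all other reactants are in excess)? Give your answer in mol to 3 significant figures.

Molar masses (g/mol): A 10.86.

n(A) = 39.0 / 10.86 = 3.591 mol
n(Q) = (3/3) × 3.591 = 3.591 mol

3.59 mol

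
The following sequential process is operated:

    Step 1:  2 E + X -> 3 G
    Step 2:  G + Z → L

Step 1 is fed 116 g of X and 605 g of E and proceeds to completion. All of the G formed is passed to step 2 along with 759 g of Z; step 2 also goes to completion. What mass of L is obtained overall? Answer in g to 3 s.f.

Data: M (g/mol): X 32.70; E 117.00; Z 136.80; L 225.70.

1250 g

Step 1:
n(X) = 116.0 / 32.70 = 3.547 mol
n(E) = 605.0 / 117.00 = 5.171 mol
n/ν → X: 3.547, E: 2.586; E is limiting.
n(G) produced = (3/2) × 5.171 = 7.757 mol
Step 2:
n(G) available = 7.757 mol
n(Z) = 759.0 / 136.80 = 5.548 mol
n/ν → G: 7.757, Z: 5.548; Z is limiting.
n(L) = (1/1) × 5.548 = 5.548 mol
mass = 5.548 × 225.70 = 1252 g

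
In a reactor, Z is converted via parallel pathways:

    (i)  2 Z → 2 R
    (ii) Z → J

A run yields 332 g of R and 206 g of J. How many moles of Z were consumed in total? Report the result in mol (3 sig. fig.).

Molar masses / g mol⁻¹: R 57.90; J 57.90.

9.29 mol

n(R) = 332 / 57.90 = 5.734 mol
n(J) = 206 / 57.90 = 3.558 mol
n(Z) via (i) = (2/2)×5.734 = 5.734 mol
n(Z) via (ii) = (1/1)×3.558 = 3.558 mol
total n(Z) = 5.734 + 3.558 = 9.292 mol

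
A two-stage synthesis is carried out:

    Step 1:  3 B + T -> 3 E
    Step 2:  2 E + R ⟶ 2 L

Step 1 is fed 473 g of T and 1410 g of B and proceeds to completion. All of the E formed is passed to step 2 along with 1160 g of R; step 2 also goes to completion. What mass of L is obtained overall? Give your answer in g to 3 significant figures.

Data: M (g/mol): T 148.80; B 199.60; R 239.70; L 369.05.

Step 1:
n(T) = 473.0 / 148.80 = 3.179 mol
n(B) = 1410 / 199.60 = 7.064 mol
n/ν for T = 3.179/1 = 3.179
n/ν for B = 7.064/3 = 2.355
Smallest n/ν is B → limiting reagent.
n(E) produced = (3/3) × 7.064 = 7.064 mol
Step 2:
n(E) available = 7.064 mol
n(R) = 1160 / 239.70 = 4.839 mol
n/ν for E = 7.064/2 = 3.532
n/ν for R = 4.839/1 = 4.839
Smallest n/ν is E → limiting reagent.
n(L) = (2/2) × 7.064 = 7.064 mol
mass = 7.064 × 369.05 = 2607 g

2610 g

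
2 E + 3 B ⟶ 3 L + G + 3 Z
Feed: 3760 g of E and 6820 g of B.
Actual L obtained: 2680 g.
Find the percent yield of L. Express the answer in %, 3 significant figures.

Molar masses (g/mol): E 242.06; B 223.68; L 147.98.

n(E) = 3760 / 242.06 = 15.53 mol
n(B) = 6820 / 223.68 = 30.49 mol
n/ν for E = 15.53/2 = 7.765
n/ν for B = 30.49/3 = 10.16
Smallest n/ν is E → limiting reagent.
theoretical n(L) = (3/2) × 15.53 = 23.30 mol → 3448 g
% yield = 2680 / 3448 × 100 = 77.73 %

77.7 %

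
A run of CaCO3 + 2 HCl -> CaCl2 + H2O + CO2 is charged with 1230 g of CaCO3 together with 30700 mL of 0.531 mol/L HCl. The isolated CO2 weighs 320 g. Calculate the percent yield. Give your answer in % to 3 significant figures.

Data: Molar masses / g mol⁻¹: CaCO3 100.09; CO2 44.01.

89.2 %

n(CaCO3) = 1230 / 100.09 = 12.29 mol
n(HCl) = 0.531 × 30700/1000 = 16.30 mol
n/ν → CaCO3: 12.29, HCl: 8.150; HCl is limiting.
theoretical n(CO2) = (1/2) × 16.30 = 8.150 mol → 358.7 g
% yield = 320 / 358.7 × 100 = 89.21 %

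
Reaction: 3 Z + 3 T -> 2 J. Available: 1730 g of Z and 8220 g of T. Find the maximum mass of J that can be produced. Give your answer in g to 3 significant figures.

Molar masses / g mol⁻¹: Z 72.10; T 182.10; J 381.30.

n(Z) = 1730 / 72.10 = 23.99 mol
n(T) = 8220 / 182.10 = 45.14 mol
n/ν for Z = 23.99/3 = 7.997
n/ν for T = 45.14/3 = 15.05
Smallest n/ν is Z → limiting reagent.
n(J) = (2/3) × 23.99 = 15.99 mol
mass = 15.99 × 381.30 = 6097 g

6100 g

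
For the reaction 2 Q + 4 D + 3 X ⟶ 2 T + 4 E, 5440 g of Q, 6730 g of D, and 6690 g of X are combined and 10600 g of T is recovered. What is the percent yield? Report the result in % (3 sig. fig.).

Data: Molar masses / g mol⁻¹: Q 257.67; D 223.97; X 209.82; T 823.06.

n(Q) = 5440 / 257.67 = 21.11 mol
n(D) = 6730 / 223.97 = 30.05 mol
n(X) = 6690 / 209.82 = 31.88 mol
n/ν for Q = 21.11/2 = 10.56
n/ν for D = 30.05/4 = 7.513
n/ν for X = 31.88/3 = 10.63
Smallest n/ν is D → limiting reagent.
theoretical n(T) = (2/4) × 30.05 = 15.03 mol → 12370 g
% yield = 10600 / 12370 × 100 = 85.69 %

85.7 %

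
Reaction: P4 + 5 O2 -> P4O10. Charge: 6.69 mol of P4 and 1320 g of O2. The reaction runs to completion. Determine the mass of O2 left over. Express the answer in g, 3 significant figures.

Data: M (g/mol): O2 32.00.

250 g

n(P4) = 6.690 mol
n(O2) = 1320 / 32.00 = 41.25 mol
n/ν for P4 = 6.690/1 = 6.690
n/ν for O2 = 41.25/5 = 8.250
Smallest n/ν is P4 → limiting reagent.
O2 consumed = (5/1) × 6.690 = 33.45 mol
O2 remaining = 41.25 − 33.45 = 7.800 mol
mass = 7.800 × 32.00 = 249.6 g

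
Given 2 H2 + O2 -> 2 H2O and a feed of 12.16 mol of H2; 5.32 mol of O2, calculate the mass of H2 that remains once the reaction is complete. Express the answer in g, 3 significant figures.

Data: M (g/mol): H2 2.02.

3.07 g

n(H2) = 12.16 mol
n(O2) = 5.320 mol
n/ν for H2 = 12.16/2 = 6.080
n/ν for O2 = 5.320/1 = 5.320
Smallest n/ν is O2 → limiting reagent.
H2 consumed = (2/1) × 5.320 = 10.64 mol
H2 remaining = 12.16 − 10.64 = 1.520 mol
mass = 1.520 × 2.02 = 3.070 g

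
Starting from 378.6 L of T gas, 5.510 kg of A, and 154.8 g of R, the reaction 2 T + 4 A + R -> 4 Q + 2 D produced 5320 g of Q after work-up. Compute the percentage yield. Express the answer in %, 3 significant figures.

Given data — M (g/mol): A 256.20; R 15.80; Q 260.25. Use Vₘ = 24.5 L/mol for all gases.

95.0 %

n(T) = 378.6 / 24.5 = 15.45 mol
n(A) = 5.510×1000 / 256.20 = 21.51 mol
n(R) = 154.8 / 15.80 = 9.797 mol
n/ν for T = 15.45/2 = 7.725
n/ν for A = 21.51/4 = 5.378
n/ν for R = 9.797/1 = 9.797
Smallest n/ν is A → limiting reagent.
theoretical n(Q) = (4/4) × 21.51 = 21.51 mol → 5598 g
% yield = 5320 / 5598 × 100 = 95.03 %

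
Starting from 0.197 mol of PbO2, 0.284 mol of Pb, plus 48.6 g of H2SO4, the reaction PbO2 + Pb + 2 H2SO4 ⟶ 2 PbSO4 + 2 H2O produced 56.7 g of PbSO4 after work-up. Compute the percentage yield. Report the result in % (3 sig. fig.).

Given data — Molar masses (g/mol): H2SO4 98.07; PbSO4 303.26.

n(PbO2) = 0.1970 mol
n(Pb) = 0.2840 mol
n(H2SO4) = 48.60 / 98.07 = 0.4956 mol
n/ν for PbO2 = 0.1970/1 = 0.1970
n/ν for Pb = 0.2840/1 = 0.2840
n/ν for H2SO4 = 0.4956/2 = 0.2478
Smallest n/ν is PbO2 → limiting reagent.
theoretical n(PbSO4) = (2/1) × 0.1970 = 0.3940 mol → 119.5 g
% yield = 56.7 / 119.5 × 100 = 47.45 %

47.5 %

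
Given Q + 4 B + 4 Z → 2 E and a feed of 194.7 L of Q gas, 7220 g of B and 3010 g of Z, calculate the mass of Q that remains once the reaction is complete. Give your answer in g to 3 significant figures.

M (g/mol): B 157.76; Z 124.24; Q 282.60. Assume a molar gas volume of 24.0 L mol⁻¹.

n(Q) = 194.7 / 24.0 = 8.113 mol
n(B) = 7220 / 157.76 = 45.77 mol
n(Z) = 3010 / 124.24 = 24.23 mol
n/ν for Q = 8.113/1 = 8.113
n/ν for B = 45.77/4 = 11.44
n/ν for Z = 24.23/4 = 6.058
Smallest n/ν is Z → limiting reagent.
Q consumed = (1/4) × 24.23 = 6.058 mol
Q remaining = 8.113 − 6.058 = 2.055 mol
mass = 2.055 × 282.60 = 580.7 g

581 g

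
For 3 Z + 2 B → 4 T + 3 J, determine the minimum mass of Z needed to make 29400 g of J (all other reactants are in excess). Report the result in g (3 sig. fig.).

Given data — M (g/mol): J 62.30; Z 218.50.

103000 g

n(J) = 29400 / 62.30 = 471.9 mol
n(Z) = (3/3) × 471.9 = 471.9 mol
mass = 471.9 × 218.50 = 103100 g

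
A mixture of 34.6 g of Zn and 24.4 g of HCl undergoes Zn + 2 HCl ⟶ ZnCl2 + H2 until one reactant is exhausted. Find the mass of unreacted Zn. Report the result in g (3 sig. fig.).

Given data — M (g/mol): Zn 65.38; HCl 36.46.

12.7 g

n(Zn) = 34.60 / 65.38 = 0.5292 mol
n(HCl) = 24.40 / 36.46 = 0.6692 mol
n/ν for Zn = 0.5292/1 = 0.5292
n/ν for HCl = 0.6692/2 = 0.3346
Smallest n/ν is HCl → limiting reagent.
Zn consumed = (1/2) × 0.6692 = 0.3346 mol
Zn remaining = 0.5292 − 0.3346 = 0.1946 mol
mass = 0.1946 × 65.38 = 12.72 g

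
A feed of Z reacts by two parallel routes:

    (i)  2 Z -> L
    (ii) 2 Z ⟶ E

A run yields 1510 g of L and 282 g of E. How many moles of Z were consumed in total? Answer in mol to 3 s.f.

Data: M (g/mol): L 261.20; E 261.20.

n(L) = 1510 / 261.20 = 5.781 mol
n(E) = 282 / 261.20 = 1.080 mol
n(Z) via (i) = (2/1)×5.781 = 11.56 mol
n(Z) via (ii) = (2/1)×1.080 = 2.160 mol
total n(Z) = 11.56 + 2.160 = 13.72 mol

13.7 mol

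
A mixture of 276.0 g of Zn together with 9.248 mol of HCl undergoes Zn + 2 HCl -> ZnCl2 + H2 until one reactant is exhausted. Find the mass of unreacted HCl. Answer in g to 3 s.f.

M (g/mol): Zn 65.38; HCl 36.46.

29.4 g

n(Zn) = 276.0 / 65.38 = 4.221 mol
n(HCl) = 9.248 mol
n/ν → Zn: 4.221, HCl: 4.624; Zn is limiting.
HCl consumed = (2/1) × 4.221 = 8.442 mol
HCl remaining = 9.248 − 8.442 = 0.8060 mol
mass = 0.8060 × 36.46 = 29.39 g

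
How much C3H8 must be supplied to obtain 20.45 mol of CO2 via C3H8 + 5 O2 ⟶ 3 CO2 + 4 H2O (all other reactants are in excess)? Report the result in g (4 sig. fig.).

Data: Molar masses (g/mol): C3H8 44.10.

n(CO2) = 20.45 mol
n(C3H8) = (1/3) × 20.45 = 6.817 mol
mass = 6.817 × 44.10 = 300.6 g

300.6 g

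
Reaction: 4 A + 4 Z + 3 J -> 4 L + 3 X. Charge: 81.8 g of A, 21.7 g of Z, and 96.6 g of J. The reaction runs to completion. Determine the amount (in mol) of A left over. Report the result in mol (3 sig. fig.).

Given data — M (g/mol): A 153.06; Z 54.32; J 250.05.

n(A) = 81.80 / 153.06 = 0.5344 mol
n(Z) = 21.70 / 54.32 = 0.3995 mol
n(J) = 96.60 / 250.05 = 0.3863 mol
n/ν for A = 0.5344/4 = 0.1336
n/ν for Z = 0.3995/4 = 0.09988
n/ν for J = 0.3863/3 = 0.1288
Smallest n/ν is Z → limiting reagent.
A consumed = (4/4) × 0.3995 = 0.3995 mol
A remaining = 0.5344 − 0.3995 = 0.1349 mol

0.135 mol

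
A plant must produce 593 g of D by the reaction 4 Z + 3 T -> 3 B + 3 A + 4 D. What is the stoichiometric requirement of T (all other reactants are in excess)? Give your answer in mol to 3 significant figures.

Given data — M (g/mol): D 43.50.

10.2 mol

n(D) = 593 / 43.50 = 13.63 mol
n(T) = (3/4) × 13.63 = 10.22 mol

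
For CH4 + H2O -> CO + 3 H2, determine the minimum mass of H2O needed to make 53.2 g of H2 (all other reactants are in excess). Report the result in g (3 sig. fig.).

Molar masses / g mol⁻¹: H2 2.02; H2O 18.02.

n(H2) = 53.2 / 2.02 = 26.34 mol
n(H2O) = (1/3) × 26.34 = 8.780 mol
mass = 8.780 × 18.02 = 158.2 g

158 g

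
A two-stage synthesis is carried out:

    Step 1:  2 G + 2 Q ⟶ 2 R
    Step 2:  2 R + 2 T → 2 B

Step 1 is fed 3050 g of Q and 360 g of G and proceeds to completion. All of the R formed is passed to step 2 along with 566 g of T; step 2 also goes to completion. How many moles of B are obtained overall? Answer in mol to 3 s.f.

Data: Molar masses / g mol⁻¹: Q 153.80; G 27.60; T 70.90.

Step 1:
n(Q) = 3050 / 153.80 = 19.83 mol
n(G) = 360.0 / 27.60 = 13.04 mol
n/ν → Q: 9.915, G: 6.520; G is limiting.
n(R) produced = (2/2) × 13.04 = 13.04 mol
Step 2:
n(R) available = 13.04 mol
n(T) = 566.0 / 70.90 = 7.983 mol
n/ν → R: 6.520, T: 3.992; T is limiting.
n(B) = (2/2) × 7.983 = 7.983 mol

7.98 mol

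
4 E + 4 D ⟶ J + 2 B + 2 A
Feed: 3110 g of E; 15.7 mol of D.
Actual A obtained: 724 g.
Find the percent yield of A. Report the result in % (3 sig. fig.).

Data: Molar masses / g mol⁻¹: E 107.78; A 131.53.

70.1 %

n(E) = 3110 / 107.78 = 28.86 mol
n(D) = 15.70 mol
n/ν for E = 28.86/4 = 7.215
n/ν for D = 15.70/4 = 3.925
Smallest n/ν is D → limiting reagent.
theoretical n(A) = (2/4) × 15.70 = 7.850 mol → 1033 g
% yield = 724 / 1033 × 100 = 70.09 %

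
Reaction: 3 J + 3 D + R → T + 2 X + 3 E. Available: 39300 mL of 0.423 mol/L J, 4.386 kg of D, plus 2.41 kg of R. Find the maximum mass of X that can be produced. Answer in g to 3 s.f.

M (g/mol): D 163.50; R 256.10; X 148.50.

1650 g

n(J) = 0.423 × 39300/1000 = 16.62 mol
n(D) = 4.386×1000 / 163.50 = 26.83 mol
n(R) = 2.410×1000 / 256.10 = 9.410 mol
n/ν → J: 5.540, D: 8.943, R: 9.410; J is limiting.
n(X) = (2/3) × 16.62 = 11.08 mol
mass = 11.08 × 148.50 = 1645 g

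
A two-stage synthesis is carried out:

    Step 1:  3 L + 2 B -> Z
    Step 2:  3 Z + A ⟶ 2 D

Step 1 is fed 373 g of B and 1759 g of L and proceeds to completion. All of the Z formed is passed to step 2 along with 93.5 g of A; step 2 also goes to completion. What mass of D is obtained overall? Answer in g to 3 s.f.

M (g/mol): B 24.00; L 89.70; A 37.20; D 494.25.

2150 g

Step 1:
n(B) = 373.0 / 24.00 = 15.54 mol
n(L) = 1759 / 89.70 = 19.61 mol
n/ν for B = 15.54/2 = 7.770
n/ν for L = 19.61/3 = 6.537
Smallest n/ν is L → limiting reagent.
n(Z) produced = (1/3) × 19.61 = 6.537 mol
Step 2:
n(Z) available = 6.537 mol
n(A) = 93.50 / 37.20 = 2.513 mol
n/ν for Z = 6.537/3 = 2.179
n/ν for A = 2.513/1 = 2.513
Smallest n/ν is Z → limiting reagent.
n(D) = (2/3) × 6.537 = 4.358 mol
mass = 4.358 × 494.25 = 2154 g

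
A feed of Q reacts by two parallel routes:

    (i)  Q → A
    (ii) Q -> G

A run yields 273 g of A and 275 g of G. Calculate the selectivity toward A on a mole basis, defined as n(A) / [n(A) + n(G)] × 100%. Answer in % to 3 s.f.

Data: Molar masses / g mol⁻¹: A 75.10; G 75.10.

49.8 %

n(A) = 273 / 75.10 = 3.635 mol
n(G) = 275 / 75.10 = 3.662 mol
selectivity = 3.635/(3.635+3.662) × 100 = 49.81 %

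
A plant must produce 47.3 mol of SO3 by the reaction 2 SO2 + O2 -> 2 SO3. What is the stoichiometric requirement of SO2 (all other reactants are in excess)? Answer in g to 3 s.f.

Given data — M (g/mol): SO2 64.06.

3030 g

n(SO3) = 47.30 mol
n(SO2) = (2/2) × 47.30 = 47.30 mol
mass = 47.30 × 64.06 = 3030 g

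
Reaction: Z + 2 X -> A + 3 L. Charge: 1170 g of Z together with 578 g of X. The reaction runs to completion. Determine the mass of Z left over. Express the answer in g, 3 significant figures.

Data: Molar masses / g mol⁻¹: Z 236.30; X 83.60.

n(Z) = 1170 / 236.30 = 4.951 mol
n(X) = 578.0 / 83.60 = 6.914 mol
n/ν → Z: 4.951, X: 3.457; X is limiting.
Z consumed = (1/2) × 6.914 = 3.457 mol
Z remaining = 4.951 − 3.457 = 1.494 mol
mass = 1.494 × 236.30 = 353.0 g

353 g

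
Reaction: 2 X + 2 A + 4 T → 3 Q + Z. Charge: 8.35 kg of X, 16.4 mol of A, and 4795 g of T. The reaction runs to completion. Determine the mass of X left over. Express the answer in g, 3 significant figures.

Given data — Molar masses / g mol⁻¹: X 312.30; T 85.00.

3230 g

n(X) = 8.350×1000 / 312.30 = 26.74 mol
n(A) = 16.40 mol
n(T) = 4795 / 85.00 = 56.41 mol
n/ν → X: 13.37, A: 8.200, T: 14.10; A is limiting.
X consumed = (2/2) × 16.40 = 16.40 mol
X remaining = 26.74 − 16.40 = 10.34 mol
mass = 10.34 × 312.30 = 3229 g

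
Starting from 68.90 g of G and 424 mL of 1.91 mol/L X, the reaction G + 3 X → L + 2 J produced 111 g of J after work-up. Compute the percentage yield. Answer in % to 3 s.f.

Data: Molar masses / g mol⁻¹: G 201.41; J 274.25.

n(G) = 68.90 / 201.41 = 0.3421 mol
n(X) = 1.91 × 424.0/1000 = 0.8098 mol
n/ν → G: 0.3421, X: 0.2699; X is limiting.
theoretical n(J) = (2/3) × 0.8098 = 0.5399 mol → 148.1 g
% yield = 111 / 148.1 × 100 = 74.95 %

75.0 %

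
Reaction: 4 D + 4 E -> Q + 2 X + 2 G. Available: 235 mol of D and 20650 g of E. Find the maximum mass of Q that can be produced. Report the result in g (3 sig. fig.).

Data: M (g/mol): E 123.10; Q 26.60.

n(D) = 235.0 mol
n(E) = 20650 / 123.10 = 167.7 mol
n/ν for D = 235.0/4 = 58.75
n/ν for E = 167.7/4 = 41.93
Smallest n/ν is E → limiting reagent.
n(Q) = (1/4) × 167.7 = 41.93 mol
mass = 41.93 × 26.60 = 1115 g

1120 g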